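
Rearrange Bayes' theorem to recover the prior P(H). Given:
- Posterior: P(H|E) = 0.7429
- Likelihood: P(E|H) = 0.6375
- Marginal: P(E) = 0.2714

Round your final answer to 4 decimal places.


From Bayes' theorem: P(H|E) = P(E|H) × P(H) / P(E)

Rearranging for P(H):
P(H) = P(H|E) × P(E) / P(E|H)
     = 0.7429 × 0.2714 / 0.6375
     = 0.20162306 / 0.6375
     = 0.3163


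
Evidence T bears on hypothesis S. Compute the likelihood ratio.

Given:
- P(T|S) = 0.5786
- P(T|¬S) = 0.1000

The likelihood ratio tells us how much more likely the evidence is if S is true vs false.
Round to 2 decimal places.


Likelihood Ratio (LR) = P(T|S) / P(T|¬S)

LR = 0.5786 / 0.1000
   = 5.79

The evidence is 5.79 times more likely if S is true than if S is false.
Since LR > 1, the evidence supports S over ¬S.


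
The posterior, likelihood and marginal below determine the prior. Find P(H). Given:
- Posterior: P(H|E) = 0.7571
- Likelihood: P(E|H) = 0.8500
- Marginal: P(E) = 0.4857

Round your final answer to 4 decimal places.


From Bayes' theorem: P(H|E) = P(E|H) × P(H) / P(E)

Rearranging for P(H):
P(H) = P(H|E) × P(E) / P(E|H)
     = 0.7571 × 0.4857 / 0.8500
     = 0.36772347 / 0.8500
     = 0.4326


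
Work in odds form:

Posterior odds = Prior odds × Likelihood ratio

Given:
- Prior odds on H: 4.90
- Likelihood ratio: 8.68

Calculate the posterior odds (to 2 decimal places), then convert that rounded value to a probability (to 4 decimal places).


Step 1: Calculate posterior odds
Posterior odds = Prior odds × LR
               = 4.90 × 8.68
               = 42.53

Step 2: Convert to probability
P(H|E) = Posterior odds / (1 + Posterior odds)
       = 42.53 / (1 + 42.53)
       = 42.53 / 43.53
       = 0.9770

The evidence increased P(H) from 0.8305 to 0.9770.


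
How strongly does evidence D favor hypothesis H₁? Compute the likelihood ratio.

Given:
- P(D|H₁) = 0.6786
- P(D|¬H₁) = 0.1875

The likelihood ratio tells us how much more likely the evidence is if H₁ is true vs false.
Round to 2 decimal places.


Likelihood Ratio (LR) = P(D|H₁) / P(D|¬H₁)

LR = 0.6786 / 0.1875
   = 3.62

The evidence is 3.62 times more likely if H₁ is true than if H₁ is false.
Since LR > 1, the evidence supports H₁ over ¬H₁.


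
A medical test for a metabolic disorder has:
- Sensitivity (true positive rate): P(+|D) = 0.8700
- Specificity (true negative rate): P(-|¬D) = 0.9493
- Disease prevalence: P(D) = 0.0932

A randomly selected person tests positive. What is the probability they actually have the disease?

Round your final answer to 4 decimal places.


Let D = has disease, + = positive test

Given:
- P(D) = 0.0932 (prevalence)
- P(+|D) = 0.8700 (sensitivity)
- P(-|¬D) = 0.9493 (specificity)
- P(+|¬D) = 0.0507 (false positive rate = 1 - specificity)

Step 1: Find P(+)
P(+) = P(+|D)P(D) + P(+|¬D)P(¬D)
     = 0.8700 × 0.0932 + 0.0507 × 0.9068
     = 0.08108400 + 0.04597476
     = 0.12705876

Step 2: Apply Bayes' theorem for P(D|+)
P(D|+) = P(+|D)P(D) / P(+)
       = 0.08108400 / 0.12705876
       = 0.6382


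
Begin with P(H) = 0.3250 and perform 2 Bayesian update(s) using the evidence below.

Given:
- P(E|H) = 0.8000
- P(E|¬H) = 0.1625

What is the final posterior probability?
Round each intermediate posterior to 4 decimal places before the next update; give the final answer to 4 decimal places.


Sequential Bayesian updating:

Initial prior: P(H) = 0.3250

Update 1:
  P(E) = 0.8000 × 0.3250 + 0.1625 × 0.6750 = 0.26000000 + 0.10968750 = 0.36968750
  P(H|E) = 0.26000000 / 0.36968750 = 0.7033

Update 2:
  P(E) = 0.8000 × 0.7033 + 0.1625 × 0.2967 = 0.56264000 + 0.04821375 = 0.61085375
  P(H|E) = 0.56264000 / 0.61085375 = 0.9211

Final posterior: 0.9211


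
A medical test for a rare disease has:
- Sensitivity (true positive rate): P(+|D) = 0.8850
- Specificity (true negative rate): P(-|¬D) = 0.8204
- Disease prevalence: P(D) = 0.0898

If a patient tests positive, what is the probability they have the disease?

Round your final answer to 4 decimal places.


Let D = has disease, + = positive test

Given:
- P(D) = 0.0898 (prevalence)
- P(+|D) = 0.8850 (sensitivity)
- P(-|¬D) = 0.8204 (specificity)
- P(+|¬D) = 0.1796 (false positive rate = 1 - specificity)

Step 1: Find P(+)
P(+) = P(+|D)P(D) + P(+|¬D)P(¬D)
     = 0.8850 × 0.0898 + 0.1796 × 0.9102
     = 0.07947300 + 0.16347192
     = 0.24294492

Step 2: Apply Bayes' theorem for P(D|+)
P(D|+) = P(+|D)P(D) / P(+)
       = 0.07947300 / 0.24294492
       = 0.3271


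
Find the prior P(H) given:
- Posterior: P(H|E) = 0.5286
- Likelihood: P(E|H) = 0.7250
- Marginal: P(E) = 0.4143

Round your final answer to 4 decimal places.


From Bayes' theorem: P(H|E) = P(E|H) × P(H) / P(E)

Rearranging for P(H):
P(H) = P(H|E) × P(E) / P(E|H)
     = 0.5286 × 0.4143 / 0.7250
     = 0.21899898 / 0.7250
     = 0.3021


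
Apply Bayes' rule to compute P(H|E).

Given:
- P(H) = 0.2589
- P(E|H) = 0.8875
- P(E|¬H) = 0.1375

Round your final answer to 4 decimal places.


Bayes' theorem: P(H|E) = P(E|H) × P(H) / P(E)

Step 1: Calculate P(E) using law of total probability
P(E) = P(E|H)P(H) + P(E|¬H)P(¬H)
     = 0.8875 × 0.2589 + 0.1375 × 0.7411
     = 0.22977375 + 0.10190125
     = 0.33167500

Step 2: Apply Bayes' theorem
P(H|E) = P(E|H) × P(H) / P(E)
       = 0.22977375 / 0.33167500
       = 0.6928


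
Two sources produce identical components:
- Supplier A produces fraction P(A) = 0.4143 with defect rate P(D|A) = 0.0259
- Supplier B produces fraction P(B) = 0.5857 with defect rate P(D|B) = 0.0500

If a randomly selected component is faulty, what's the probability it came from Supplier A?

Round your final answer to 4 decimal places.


Let A = from Supplier A, D = faulty

Given:
- P(A) = 0.4143, P(B) = 0.5857
- P(D|A) = 0.0259, P(D|B) = 0.0500

Step 1: Find P(D)
P(D) = P(D|A)P(A) + P(D|B)P(B)
     = 0.0259 × 0.4143 + 0.0500 × 0.5857
     = 0.01073037 + 0.02928500
     = 0.04001537

Step 2: Apply Bayes' theorem
P(A|D) = P(D|A)P(A) / P(D)
       = 0.01073037 / 0.04001537
       = 0.2682


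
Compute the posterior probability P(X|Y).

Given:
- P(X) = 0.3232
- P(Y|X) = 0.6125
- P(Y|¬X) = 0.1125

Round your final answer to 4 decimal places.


Bayes' theorem: P(X|Y) = P(Y|X) × P(X) / P(Y)

Step 1: Calculate P(Y) using law of total probability
P(Y) = P(Y|X)P(X) + P(Y|¬X)P(¬X)
     = 0.6125 × 0.3232 + 0.1125 × 0.6768
     = 0.19796000 + 0.07614000
     = 0.27410000

Step 2: Apply Bayes' theorem
P(X|Y) = P(Y|X) × P(X) / P(Y)
       = 0.19796000 / 0.27410000
       = 0.7222


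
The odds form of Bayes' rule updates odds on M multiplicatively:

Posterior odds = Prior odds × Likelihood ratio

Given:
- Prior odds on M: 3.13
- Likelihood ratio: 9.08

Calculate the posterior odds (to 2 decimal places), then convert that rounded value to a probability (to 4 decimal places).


Step 1: Calculate posterior odds
Posterior odds = Prior odds × LR
               = 3.13 × 9.08
               = 28.42

Step 2: Convert to probability
P(M|E) = Posterior odds / (1 + Posterior odds)
       = 28.42 / (1 + 28.42)
       = 28.42 / 29.42
       = 0.9660

The evidence increased P(M) from 0.7579 to 0.9660.


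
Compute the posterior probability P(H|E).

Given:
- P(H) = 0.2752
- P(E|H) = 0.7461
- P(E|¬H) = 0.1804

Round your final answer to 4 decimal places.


Bayes' theorem: P(H|E) = P(E|H) × P(H) / P(E)

Step 1: Calculate P(E) using law of total probability
P(E) = P(E|H)P(H) + P(E|¬H)P(¬H)
     = 0.7461 × 0.2752 + 0.1804 × 0.7248
     = 0.20532672 + 0.13075392
     = 0.33608064

Step 2: Apply Bayes' theorem
P(H|E) = P(E|H) × P(H) / P(E)
       = 0.20532672 / 0.33608064
       = 0.6109


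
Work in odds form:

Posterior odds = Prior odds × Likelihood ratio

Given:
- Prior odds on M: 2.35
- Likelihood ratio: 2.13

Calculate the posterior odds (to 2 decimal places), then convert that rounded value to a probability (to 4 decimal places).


Step 1: Calculate posterior odds
Posterior odds = Prior odds × LR
               = 2.35 × 2.13
               = 5.01

Step 2: Convert to probability
P(M|E) = Posterior odds / (1 + Posterior odds)
       = 5.01 / (1 + 5.01)
       = 5.01 / 6.01
       = 0.8336

The evidence increased P(M) from 0.7015 to 0.8336.


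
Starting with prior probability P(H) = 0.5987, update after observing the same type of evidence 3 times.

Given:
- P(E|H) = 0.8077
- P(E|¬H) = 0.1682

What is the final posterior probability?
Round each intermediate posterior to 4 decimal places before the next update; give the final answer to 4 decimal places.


Sequential Bayesian updating:

Initial prior: P(H) = 0.5987

Update 1:
  P(E) = 0.8077 × 0.5987 + 0.1682 × 0.4013 = 0.48356999 + 0.06749866 = 0.55106865
  P(H|E) = 0.48356999 / 0.55106865 = 0.8775

Update 2:
  P(E) = 0.8077 × 0.8775 + 0.1682 × 0.1225 = 0.70875675 + 0.02060450 = 0.72936125
  P(H|E) = 0.70875675 / 0.72936125 = 0.9717

Update 3:
  P(E) = 0.8077 × 0.9717 + 0.1682 × 0.0283 = 0.78484209 + 0.00476006 = 0.78960215
  P(H|E) = 0.78484209 / 0.78960215 = 0.9940

Final posterior: 0.9940


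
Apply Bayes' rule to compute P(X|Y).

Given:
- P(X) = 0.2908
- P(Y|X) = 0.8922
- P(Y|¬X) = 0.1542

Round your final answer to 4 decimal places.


Bayes' theorem: P(X|Y) = P(Y|X) × P(X) / P(Y)

Step 1: Calculate P(Y) using law of total probability
P(Y) = P(Y|X)P(X) + P(Y|¬X)P(¬X)
     = 0.8922 × 0.2908 + 0.1542 × 0.7092
     = 0.25945176 + 0.10935864
     = 0.36881040

Step 2: Apply Bayes' theorem
P(X|Y) = P(Y|X) × P(X) / P(Y)
       = 0.25945176 / 0.36881040
       = 0.7035


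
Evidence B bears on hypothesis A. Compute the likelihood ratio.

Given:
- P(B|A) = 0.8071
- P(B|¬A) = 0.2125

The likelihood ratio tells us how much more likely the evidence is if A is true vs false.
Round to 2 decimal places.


Likelihood Ratio (LR) = P(B|A) / P(B|¬A)

LR = 0.8071 / 0.2125
   = 3.80

The evidence is 3.80 times more likely if A is true than if A is false.
Because LR exceeds 1, B is evidence for A.


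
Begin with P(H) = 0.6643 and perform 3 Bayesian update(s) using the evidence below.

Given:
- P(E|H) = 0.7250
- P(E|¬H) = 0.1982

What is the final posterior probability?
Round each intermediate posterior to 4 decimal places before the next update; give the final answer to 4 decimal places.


Sequential Bayesian updating:

Initial prior: P(H) = 0.6643

Update 1:
  P(E) = 0.7250 × 0.6643 + 0.1982 × 0.3357 = 0.48161750 + 0.06653574 = 0.54815324
  P(H|E) = 0.48161750 / 0.54815324 = 0.8786

Update 2:
  P(E) = 0.7250 × 0.8786 + 0.1982 × 0.1214 = 0.63698500 + 0.02406148 = 0.66104648
  P(H|E) = 0.63698500 / 0.66104648 = 0.9636

Update 3:
  P(E) = 0.7250 × 0.9636 + 0.1982 × 0.0364 = 0.69861000 + 0.00721448 = 0.70582448
  P(H|E) = 0.69861000 / 0.70582448 = 0.9898

Final posterior: 0.9898


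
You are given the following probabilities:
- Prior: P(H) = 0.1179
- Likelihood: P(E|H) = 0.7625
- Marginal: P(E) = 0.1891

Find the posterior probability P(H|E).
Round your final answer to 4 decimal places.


Using Bayes' theorem:

P(H|E) = P(E|H) × P(H) / P(E)
       = 0.7625 × 0.1179 / 0.1891
       = 0.08989875 / 0.1891
       = 0.4754

The evidence strengthens our belief in H.
Prior: 0.1179 → Posterior: 0.4754


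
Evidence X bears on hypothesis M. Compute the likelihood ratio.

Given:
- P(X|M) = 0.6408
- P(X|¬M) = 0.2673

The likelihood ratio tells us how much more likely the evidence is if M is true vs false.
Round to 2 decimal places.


Likelihood Ratio (LR) = P(X|M) / P(X|¬M)

LR = 0.6408 / 0.2673
   = 2.40

The evidence is 2.40 times more likely if M is true than if M is false.
Since LR > 1, the evidence supports M over ¬M.


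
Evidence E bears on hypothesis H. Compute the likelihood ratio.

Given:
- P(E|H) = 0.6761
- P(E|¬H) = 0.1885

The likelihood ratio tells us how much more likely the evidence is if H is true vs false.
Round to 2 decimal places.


Likelihood Ratio (LR) = P(E|H) / P(E|¬H)

LR = 0.6761 / 0.1885
   = 3.59

The evidence is 3.59 times more likely if H is true than if H is false.
Since LR > 1, the evidence supports H over ¬H.


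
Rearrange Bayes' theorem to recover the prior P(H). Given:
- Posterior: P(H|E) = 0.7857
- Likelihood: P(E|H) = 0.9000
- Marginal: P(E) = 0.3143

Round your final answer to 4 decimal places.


From Bayes' theorem: P(H|E) = P(E|H) × P(H) / P(E)

Rearranging for P(H):
P(H) = P(H|E) × P(E) / P(E|H)
     = 0.7857 × 0.3143 / 0.9000
     = 0.24694551 / 0.9000
     = 0.2744


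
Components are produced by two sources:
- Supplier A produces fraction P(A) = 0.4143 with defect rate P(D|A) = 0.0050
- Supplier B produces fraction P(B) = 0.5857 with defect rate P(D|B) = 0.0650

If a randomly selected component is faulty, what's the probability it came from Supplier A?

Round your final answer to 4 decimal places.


Let A = from Supplier A, D = faulty

Given:
- P(A) = 0.4143, P(B) = 0.5857
- P(D|A) = 0.0050, P(D|B) = 0.0650

Step 1: Find P(D)
P(D) = P(D|A)P(A) + P(D|B)P(B)
     = 0.0050 × 0.4143 + 0.0650 × 0.5857
     = 0.00207150 + 0.03807050
     = 0.04014200

Step 2: Apply Bayes' theorem
P(A|D) = P(D|A)P(A) / P(D)
       = 0.00207150 / 0.04014200
       = 0.0516


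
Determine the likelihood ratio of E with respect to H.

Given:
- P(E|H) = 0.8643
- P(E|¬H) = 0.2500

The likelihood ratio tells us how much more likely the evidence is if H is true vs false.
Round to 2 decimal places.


Likelihood Ratio (LR) = P(E|H) / P(E|¬H)

LR = 0.8643 / 0.2500
   = 3.46

The evidence is 3.46 times more likely if H is true than if H is false.
Because LR exceeds 1, E is evidence for H.


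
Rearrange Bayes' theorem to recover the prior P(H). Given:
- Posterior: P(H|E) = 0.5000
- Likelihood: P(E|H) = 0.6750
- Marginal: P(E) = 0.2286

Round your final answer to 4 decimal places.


From Bayes' theorem: P(H|E) = P(E|H) × P(H) / P(E)

Rearranging for P(H):
P(H) = P(H|E) × P(E) / P(E|H)
     = 0.5000 × 0.2286 / 0.6750
     = 0.11430000 / 0.6750
     = 0.1693


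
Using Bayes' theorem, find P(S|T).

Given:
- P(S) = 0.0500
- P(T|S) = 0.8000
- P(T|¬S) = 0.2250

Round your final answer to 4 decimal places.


Bayes' theorem: P(S|T) = P(T|S) × P(S) / P(T)

Step 1: Calculate P(T) using law of total probability
P(T) = P(T|S)P(S) + P(T|¬S)P(¬S)
     = 0.8000 × 0.0500 + 0.2250 × 0.9500
     = 0.04000000 + 0.21375000
     = 0.25375000

Step 2: Apply Bayes' theorem
P(S|T) = P(T|S) × P(S) / P(T)
       = 0.04000000 / 0.25375000
       = 0.1576


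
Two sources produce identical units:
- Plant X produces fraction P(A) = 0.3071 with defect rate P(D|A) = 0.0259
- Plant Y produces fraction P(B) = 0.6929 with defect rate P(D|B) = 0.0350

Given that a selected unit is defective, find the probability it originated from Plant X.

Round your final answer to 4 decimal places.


Let A = from Plant X, D = defective

Given:
- P(A) = 0.3071, P(B) = 0.6929
- P(D|A) = 0.0259, P(D|B) = 0.0350

Step 1: Find P(D)
P(D) = P(D|A)P(A) + P(D|B)P(B)
     = 0.0259 × 0.3071 + 0.0350 × 0.6929
     = 0.00795389 + 0.02425150
     = 0.03220539

Step 2: Apply Bayes' theorem
P(A|D) = P(D|A)P(A) / P(D)
       = 0.00795389 / 0.03220539
       = 0.2470


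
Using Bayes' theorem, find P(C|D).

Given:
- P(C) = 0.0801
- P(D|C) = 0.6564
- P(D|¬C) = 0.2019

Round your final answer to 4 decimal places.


Bayes' theorem: P(C|D) = P(D|C) × P(C) / P(D)

Step 1: Calculate P(D) using law of total probability
P(D) = P(D|C)P(C) + P(D|¬C)P(¬C)
     = 0.6564 × 0.0801 + 0.2019 × 0.9199
     = 0.05257764 + 0.18572781
     = 0.23830545

Step 2: Apply Bayes' theorem
P(C|D) = P(D|C) × P(C) / P(D)
       = 0.05257764 / 0.23830545
       = 0.2206


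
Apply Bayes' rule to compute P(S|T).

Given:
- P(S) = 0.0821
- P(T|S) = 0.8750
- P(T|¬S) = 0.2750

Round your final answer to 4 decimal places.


Bayes' theorem: P(S|T) = P(T|S) × P(S) / P(T)

Step 1: Calculate P(T) using law of total probability
P(T) = P(T|S)P(S) + P(T|¬S)P(¬S)
     = 0.8750 × 0.0821 + 0.2750 × 0.9179
     = 0.07183750 + 0.25242250
     = 0.32426000

Step 2: Apply Bayes' theorem
P(S|T) = P(T|S) × P(S) / P(T)
       = 0.07183750 / 0.32426000
       = 0.2215


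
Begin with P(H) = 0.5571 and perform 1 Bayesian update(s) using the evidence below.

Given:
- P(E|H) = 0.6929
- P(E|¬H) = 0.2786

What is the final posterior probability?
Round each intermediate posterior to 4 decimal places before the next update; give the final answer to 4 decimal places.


Sequential Bayesian updating:

Initial prior: P(H) = 0.5571

Update 1:
  P(E) = 0.6929 × 0.5571 + 0.2786 × 0.4429 = 0.38601459 + 0.12339194 = 0.50940653
  P(H|E) = 0.38601459 / 0.50940653 = 0.7578

Final posterior: 0.7578


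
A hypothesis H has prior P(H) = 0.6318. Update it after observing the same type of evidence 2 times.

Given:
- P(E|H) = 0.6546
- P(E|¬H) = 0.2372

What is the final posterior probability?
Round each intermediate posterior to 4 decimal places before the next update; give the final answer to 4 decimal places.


Sequential Bayesian updating:

Initial prior: P(H) = 0.6318

Update 1:
  P(E) = 0.6546 × 0.6318 + 0.2372 × 0.3682 = 0.41357628 + 0.08733704 = 0.50091332
  P(H|E) = 0.41357628 / 0.50091332 = 0.8256

Update 2:
  P(E) = 0.6546 × 0.8256 + 0.2372 × 0.1744 = 0.54043776 + 0.04136768 = 0.58180544
  P(H|E) = 0.54043776 / 0.58180544 = 0.9289

Final posterior: 0.9289


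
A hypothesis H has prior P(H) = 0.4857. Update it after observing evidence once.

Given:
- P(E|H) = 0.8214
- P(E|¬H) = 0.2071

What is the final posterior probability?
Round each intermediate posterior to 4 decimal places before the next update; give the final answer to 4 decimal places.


Sequential Bayesian updating:

Initial prior: P(H) = 0.4857

Update 1:
  P(E) = 0.8214 × 0.4857 + 0.2071 × 0.5143 = 0.39895398 + 0.10651153 = 0.50546551
  P(H|E) = 0.39895398 / 0.50546551 = 0.7893

Final posterior: 0.7893


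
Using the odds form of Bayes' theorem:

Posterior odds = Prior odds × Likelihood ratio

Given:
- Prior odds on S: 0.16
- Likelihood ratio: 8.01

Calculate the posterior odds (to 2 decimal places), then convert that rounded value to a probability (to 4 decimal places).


Step 1: Calculate posterior odds
Posterior odds = Prior odds × LR
               = 0.16 × 8.01
               = 1.28

Step 2: Convert to probability
P(S|E) = Posterior odds / (1 + Posterior odds)
       = 1.28 / (1 + 1.28)
       = 1.28 / 2.28
       = 0.5614

The evidence increased P(S) from 0.1379 to 0.5614.


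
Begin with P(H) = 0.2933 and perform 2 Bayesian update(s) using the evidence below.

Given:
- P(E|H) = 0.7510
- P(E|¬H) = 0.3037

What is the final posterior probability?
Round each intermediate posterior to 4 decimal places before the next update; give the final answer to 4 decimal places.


Sequential Bayesian updating:

Initial prior: P(H) = 0.2933

Update 1:
  P(E) = 0.7510 × 0.2933 + 0.3037 × 0.7067 = 0.22026830 + 0.21462479 = 0.43489309
  P(H|E) = 0.22026830 / 0.43489309 = 0.5065

Update 2:
  P(E) = 0.7510 × 0.5065 + 0.3037 × 0.4935 = 0.38038150 + 0.14987595 = 0.53025745
  P(H|E) = 0.38038150 / 0.53025745 = 0.7174

Final posterior: 0.7174


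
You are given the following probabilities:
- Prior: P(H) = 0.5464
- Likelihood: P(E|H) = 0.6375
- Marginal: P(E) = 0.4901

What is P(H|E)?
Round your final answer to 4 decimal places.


Using Bayes' theorem:

P(H|E) = P(E|H) × P(H) / P(E)
       = 0.6375 × 0.5464 / 0.4901
       = 0.34833000 / 0.4901
       = 0.7107

The evidence strengthens our belief in H.
Prior: 0.5464 → Posterior: 0.7107


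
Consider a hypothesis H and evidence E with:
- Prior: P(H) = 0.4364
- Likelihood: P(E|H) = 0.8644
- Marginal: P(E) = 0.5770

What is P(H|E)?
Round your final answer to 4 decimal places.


Using Bayes' theorem:

P(H|E) = P(E|H) × P(H) / P(E)
       = 0.8644 × 0.4364 / 0.5770
       = 0.37722416 / 0.5770
       = 0.6538

The evidence strengthens our belief in H.
Prior: 0.4364 → Posterior: 0.6538


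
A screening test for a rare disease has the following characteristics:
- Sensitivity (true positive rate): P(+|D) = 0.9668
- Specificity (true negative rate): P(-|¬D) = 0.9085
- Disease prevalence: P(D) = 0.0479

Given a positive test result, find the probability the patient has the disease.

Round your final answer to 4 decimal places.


Let D = has disease, + = positive test

Given:
- P(D) = 0.0479 (prevalence)
- P(+|D) = 0.9668 (sensitivity)
- P(-|¬D) = 0.9085 (specificity)
- P(+|¬D) = 0.0915 (false positive rate = 1 - specificity)

Step 1: Find P(+)
P(+) = P(+|D)P(D) + P(+|¬D)P(¬D)
     = 0.9668 × 0.0479 + 0.0915 × 0.9521
     = 0.04630972 + 0.08711715
     = 0.13342687

Step 2: Apply Bayes' theorem for P(D|+)
P(D|+) = P(+|D)P(D) / P(+)
       = 0.04630972 / 0.13342687
       = 0.3471


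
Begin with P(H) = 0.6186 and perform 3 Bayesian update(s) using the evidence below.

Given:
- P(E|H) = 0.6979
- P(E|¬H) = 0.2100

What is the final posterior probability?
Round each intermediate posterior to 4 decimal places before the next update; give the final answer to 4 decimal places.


Sequential Bayesian updating:

Initial prior: P(H) = 0.6186

Update 1:
  P(E) = 0.6979 × 0.6186 + 0.2100 × 0.3814 = 0.43172094 + 0.08009400 = 0.51181494
  P(H|E) = 0.43172094 / 0.51181494 = 0.8435

Update 2:
  P(E) = 0.6979 × 0.8435 + 0.2100 × 0.1565 = 0.58867865 + 0.03286500 = 0.62154365
  P(H|E) = 0.58867865 / 0.62154365 = 0.9471

Update 3:
  P(E) = 0.6979 × 0.9471 + 0.2100 × 0.0529 = 0.66098109 + 0.01110900 = 0.67209009
  P(H|E) = 0.66098109 / 0.67209009 = 0.9835

Final posterior: 0.9835


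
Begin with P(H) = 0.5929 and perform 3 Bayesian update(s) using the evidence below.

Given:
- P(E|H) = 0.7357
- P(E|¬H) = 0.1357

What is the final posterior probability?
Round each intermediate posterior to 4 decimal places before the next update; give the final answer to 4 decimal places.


Sequential Bayesian updating:

Initial prior: P(H) = 0.5929

Update 1:
  P(E) = 0.7357 × 0.5929 + 0.1357 × 0.4071 = 0.43619653 + 0.05524347 = 0.49144000
  P(H|E) = 0.43619653 / 0.49144000 = 0.8876

Update 2:
  P(E) = 0.7357 × 0.8876 + 0.1357 × 0.1124 = 0.65300732 + 0.01525268 = 0.66826000
  P(H|E) = 0.65300732 / 0.66826000 = 0.9772

Update 3:
  P(E) = 0.7357 × 0.9772 + 0.1357 × 0.0228 = 0.71892604 + 0.00309396 = 0.72202000
  P(H|E) = 0.71892604 / 0.72202000 = 0.9957

Final posterior: 0.9957


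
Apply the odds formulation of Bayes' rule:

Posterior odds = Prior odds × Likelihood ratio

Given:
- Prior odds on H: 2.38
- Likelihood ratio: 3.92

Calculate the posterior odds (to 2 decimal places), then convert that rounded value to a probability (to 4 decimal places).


Step 1: Calculate posterior odds
Posterior odds = Prior odds × LR
               = 2.38 × 3.92
               = 9.33

Step 2: Convert to probability
P(H|E) = Posterior odds / (1 + Posterior odds)
       = 9.33 / (1 + 9.33)
       = 9.33 / 10.33
       = 0.9032

The evidence increased P(H) from 0.7041 to 0.9032.


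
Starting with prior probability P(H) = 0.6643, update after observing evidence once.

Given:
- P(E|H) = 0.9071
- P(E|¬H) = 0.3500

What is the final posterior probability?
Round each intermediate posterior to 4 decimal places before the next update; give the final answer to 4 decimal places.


Sequential Bayesian updating:

Initial prior: P(H) = 0.6643

Update 1:
  P(E) = 0.9071 × 0.6643 + 0.3500 × 0.3357 = 0.60258653 + 0.11749500 = 0.72008153
  P(H|E) = 0.60258653 / 0.72008153 = 0.8368

Final posterior: 0.8368


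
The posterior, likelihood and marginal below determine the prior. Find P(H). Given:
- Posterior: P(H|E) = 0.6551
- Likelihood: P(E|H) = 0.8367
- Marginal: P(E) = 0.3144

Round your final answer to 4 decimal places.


From Bayes' theorem: P(H|E) = P(E|H) × P(H) / P(E)

Rearranging for P(H):
P(H) = P(H|E) × P(E) / P(E|H)
     = 0.6551 × 0.3144 / 0.8367
     = 0.20596344 / 0.8367
     = 0.2462


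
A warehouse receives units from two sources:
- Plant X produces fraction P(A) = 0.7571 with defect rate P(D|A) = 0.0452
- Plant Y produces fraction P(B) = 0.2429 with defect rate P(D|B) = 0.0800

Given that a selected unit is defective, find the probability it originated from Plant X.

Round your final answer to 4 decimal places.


Let A = from Plant X, D = defective

Given:
- P(A) = 0.7571, P(B) = 0.2429
- P(D|A) = 0.0452, P(D|B) = 0.0800

Step 1: Find P(D)
P(D) = P(D|A)P(A) + P(D|B)P(B)
     = 0.0452 × 0.7571 + 0.0800 × 0.2429
     = 0.03422092 + 0.01943200
     = 0.05365292

Step 2: Apply Bayes' theorem
P(A|D) = P(D|A)P(A) / P(D)
       = 0.03422092 / 0.05365292
       = 0.6378


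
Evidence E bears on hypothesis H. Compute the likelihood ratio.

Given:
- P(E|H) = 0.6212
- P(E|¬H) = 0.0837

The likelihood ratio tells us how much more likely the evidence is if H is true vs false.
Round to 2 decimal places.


Likelihood Ratio (LR) = P(E|H) / P(E|¬H)

LR = 0.6212 / 0.0837
   = 7.42

The evidence is 7.42 times more likely if H is true than if H is false.
Because LR exceeds 1, E is evidence for H.


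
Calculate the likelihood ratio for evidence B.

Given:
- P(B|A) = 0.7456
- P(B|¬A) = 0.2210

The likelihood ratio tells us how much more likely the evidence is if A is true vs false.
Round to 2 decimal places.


Likelihood Ratio (LR) = P(B|A) / P(B|¬A)

LR = 0.7456 / 0.2210
   = 3.37

The evidence is 3.37 times more likely if A is true than if A is false.
Since LR > 1, the evidence supports A over ¬A.


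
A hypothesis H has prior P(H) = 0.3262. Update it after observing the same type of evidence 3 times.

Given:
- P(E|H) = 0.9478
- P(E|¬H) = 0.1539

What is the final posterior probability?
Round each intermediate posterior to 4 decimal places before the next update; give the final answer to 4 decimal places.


Sequential Bayesian updating:

Initial prior: P(H) = 0.3262

Update 1:
  P(E) = 0.9478 × 0.3262 + 0.1539 × 0.6738 = 0.30917236 + 0.10369782 = 0.41287018
  P(H|E) = 0.30917236 / 0.41287018 = 0.7488

Update 2:
  P(E) = 0.9478 × 0.7488 + 0.1539 × 0.2512 = 0.70971264 + 0.03865968 = 0.74837232
  P(H|E) = 0.70971264 / 0.74837232 = 0.9483

Update 3:
  P(E) = 0.9478 × 0.9483 + 0.1539 × 0.0517 = 0.89879874 + 0.00795663 = 0.90675537
  P(H|E) = 0.89879874 / 0.90675537 = 0.9912

Final posterior: 0.9912


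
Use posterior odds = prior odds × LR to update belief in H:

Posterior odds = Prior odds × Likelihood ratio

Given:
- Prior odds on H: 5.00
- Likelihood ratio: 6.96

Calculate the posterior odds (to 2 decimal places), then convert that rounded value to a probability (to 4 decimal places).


Step 1: Calculate posterior odds
Posterior odds = Prior odds × LR
               = 5.00 × 6.96
               = 34.80

Step 2: Convert to probability
P(H|E) = Posterior odds / (1 + Posterior odds)
       = 34.80 / (1 + 34.80)
       = 34.80 / 35.80
       = 0.9721

The evidence increased P(H) from 0.8333 to 0.9721.


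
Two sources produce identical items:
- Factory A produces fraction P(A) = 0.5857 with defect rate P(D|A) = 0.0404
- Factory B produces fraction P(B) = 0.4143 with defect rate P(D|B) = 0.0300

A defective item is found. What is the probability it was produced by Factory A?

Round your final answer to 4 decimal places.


Let A = from Factory A, D = defective

Given:
- P(A) = 0.5857, P(B) = 0.4143
- P(D|A) = 0.0404, P(D|B) = 0.0300

Step 1: Find P(D)
P(D) = P(D|A)P(A) + P(D|B)P(B)
     = 0.0404 × 0.5857 + 0.0300 × 0.4143
     = 0.02366228 + 0.01242900
     = 0.03609128

Step 2: Apply Bayes' theorem
P(A|D) = P(D|A)P(A) / P(D)
       = 0.02366228 / 0.03609128
       = 0.6556


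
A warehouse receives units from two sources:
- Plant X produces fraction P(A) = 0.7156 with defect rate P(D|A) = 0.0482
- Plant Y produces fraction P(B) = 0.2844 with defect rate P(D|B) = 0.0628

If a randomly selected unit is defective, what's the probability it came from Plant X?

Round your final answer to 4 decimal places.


Let A = from Plant X, D = defective

Given:
- P(A) = 0.7156, P(B) = 0.2844
- P(D|A) = 0.0482, P(D|B) = 0.0628

Step 1: Find P(D)
P(D) = P(D|A)P(A) + P(D|B)P(B)
     = 0.0482 × 0.7156 + 0.0628 × 0.2844
     = 0.03449192 + 0.01786032
     = 0.05235224

Step 2: Apply Bayes' theorem
P(A|D) = P(D|A)P(A) / P(D)
       = 0.03449192 / 0.05235224
       = 0.6588


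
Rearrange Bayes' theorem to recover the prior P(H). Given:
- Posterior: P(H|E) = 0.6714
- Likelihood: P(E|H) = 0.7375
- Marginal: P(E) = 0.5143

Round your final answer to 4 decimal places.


From Bayes' theorem: P(H|E) = P(E|H) × P(H) / P(E)

Rearranging for P(H):
P(H) = P(H|E) × P(E) / P(E|H)
     = 0.6714 × 0.5143 / 0.7375
     = 0.34530102 / 0.7375
     = 0.4682


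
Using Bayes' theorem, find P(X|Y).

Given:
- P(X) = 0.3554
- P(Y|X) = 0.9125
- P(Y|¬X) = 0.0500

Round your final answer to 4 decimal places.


Bayes' theorem: P(X|Y) = P(Y|X) × P(X) / P(Y)

Step 1: Calculate P(Y) using law of total probability
P(Y) = P(Y|X)P(X) + P(Y|¬X)P(¬X)
     = 0.9125 × 0.3554 + 0.0500 × 0.6446
     = 0.32430250 + 0.03223000
     = 0.35653250

Step 2: Apply Bayes' theorem
P(X|Y) = P(Y|X) × P(X) / P(Y)
       = 0.32430250 / 0.35653250
       = 0.9096


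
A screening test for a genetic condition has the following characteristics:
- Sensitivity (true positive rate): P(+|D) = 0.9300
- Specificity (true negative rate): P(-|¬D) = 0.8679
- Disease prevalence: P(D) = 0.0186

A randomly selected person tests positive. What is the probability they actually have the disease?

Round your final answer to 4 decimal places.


Let D = has disease, + = positive test

Given:
- P(D) = 0.0186 (prevalence)
- P(+|D) = 0.9300 (sensitivity)
- P(-|¬D) = 0.8679 (specificity)
- P(+|¬D) = 0.1321 (false positive rate = 1 - specificity)

Step 1: Find P(+)
P(+) = P(+|D)P(D) + P(+|¬D)P(¬D)
     = 0.9300 × 0.0186 + 0.1321 × 0.9814
     = 0.01729800 + 0.12964294
     = 0.14694094

Step 2: Apply Bayes' theorem for P(D|+)
P(D|+) = P(+|D)P(D) / P(+)
       = 0.01729800 / 0.14694094
       = 0.1177


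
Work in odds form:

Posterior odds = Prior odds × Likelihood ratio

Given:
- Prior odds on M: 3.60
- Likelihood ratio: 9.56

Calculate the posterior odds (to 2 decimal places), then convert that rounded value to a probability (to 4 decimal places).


Step 1: Calculate posterior odds
Posterior odds = Prior odds × LR
               = 3.60 × 9.56
               = 34.42

Step 2: Convert to probability
P(M|E) = Posterior odds / (1 + Posterior odds)
       = 34.42 / (1 + 34.42)
       = 34.42 / 35.42
       = 0.9718

The evidence increased P(M) from 0.7826 to 0.9718.


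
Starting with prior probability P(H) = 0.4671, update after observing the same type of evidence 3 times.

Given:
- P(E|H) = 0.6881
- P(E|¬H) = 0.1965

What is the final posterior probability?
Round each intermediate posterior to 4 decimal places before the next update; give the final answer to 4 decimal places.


Sequential Bayesian updating:

Initial prior: P(H) = 0.4671

Update 1:
  P(E) = 0.6881 × 0.4671 + 0.1965 × 0.5329 = 0.32141151 + 0.10471485 = 0.42612636
  P(H|E) = 0.32141151 / 0.42612636 = 0.7543

Update 2:
  P(E) = 0.6881 × 0.7543 + 0.1965 × 0.2457 = 0.51903383 + 0.04828005 = 0.56731388
  P(H|E) = 0.51903383 / 0.56731388 = 0.9149

Update 3:
  P(E) = 0.6881 × 0.9149 + 0.1965 × 0.0851 = 0.62954269 + 0.01672215 = 0.64626484
  P(H|E) = 0.62954269 / 0.64626484 = 0.9741

Final posterior: 0.9741


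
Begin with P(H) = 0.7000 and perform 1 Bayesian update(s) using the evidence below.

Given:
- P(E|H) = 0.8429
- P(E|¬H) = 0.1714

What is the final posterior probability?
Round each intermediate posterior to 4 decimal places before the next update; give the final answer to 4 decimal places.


Sequential Bayesian updating:

Initial prior: P(H) = 0.7000

Update 1:
  P(E) = 0.8429 × 0.7000 + 0.1714 × 0.3000 = 0.59003000 + 0.05142000 = 0.64145000
  P(H|E) = 0.59003000 / 0.64145000 = 0.9198

Final posterior: 0.9198


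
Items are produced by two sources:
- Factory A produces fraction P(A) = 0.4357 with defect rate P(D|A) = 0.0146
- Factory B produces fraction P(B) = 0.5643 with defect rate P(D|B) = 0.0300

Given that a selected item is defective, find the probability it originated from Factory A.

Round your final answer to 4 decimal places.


Let A = from Factory A, D = defective

Given:
- P(A) = 0.4357, P(B) = 0.5643
- P(D|A) = 0.0146, P(D|B) = 0.0300

Step 1: Find P(D)
P(D) = P(D|A)P(A) + P(D|B)P(B)
     = 0.0146 × 0.4357 + 0.0300 × 0.5643
     = 0.00636122 + 0.01692900
     = 0.02329022

Step 2: Apply Bayes' theorem
P(A|D) = P(D|A)P(A) / P(D)
       = 0.00636122 / 0.02329022
       = 0.2731


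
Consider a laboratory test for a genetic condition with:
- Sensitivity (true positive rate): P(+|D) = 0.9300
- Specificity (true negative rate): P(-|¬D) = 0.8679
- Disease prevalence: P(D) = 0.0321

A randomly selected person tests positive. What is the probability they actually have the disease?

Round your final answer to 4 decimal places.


Let D = has disease, + = positive test

Given:
- P(D) = 0.0321 (prevalence)
- P(+|D) = 0.9300 (sensitivity)
- P(-|¬D) = 0.8679 (specificity)
- P(+|¬D) = 0.1321 (false positive rate = 1 - specificity)

Step 1: Find P(+)
P(+) = P(+|D)P(D) + P(+|¬D)P(¬D)
     = 0.9300 × 0.0321 + 0.1321 × 0.9679
     = 0.02985300 + 0.12785959
     = 0.15771259

Step 2: Apply Bayes' theorem for P(D|+)
P(D|+) = P(+|D)P(D) / P(+)
       = 0.02985300 / 0.15771259
       = 0.1893


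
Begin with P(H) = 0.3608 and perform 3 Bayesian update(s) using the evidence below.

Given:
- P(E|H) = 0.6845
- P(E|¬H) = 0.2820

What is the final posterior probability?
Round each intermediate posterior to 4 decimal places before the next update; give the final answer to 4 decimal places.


Sequential Bayesian updating:

Initial prior: P(H) = 0.3608

Update 1:
  P(E) = 0.6845 × 0.3608 + 0.2820 × 0.6392 = 0.24696760 + 0.18025440 = 0.42722200
  P(H|E) = 0.24696760 / 0.42722200 = 0.5781

Update 2:
  P(E) = 0.6845 × 0.5781 + 0.2820 × 0.4219 = 0.39570945 + 0.11897580 = 0.51468525
  P(H|E) = 0.39570945 / 0.51468525 = 0.7688

Update 3:
  P(E) = 0.6845 × 0.7688 + 0.2820 × 0.2312 = 0.52624360 + 0.06519840 = 0.59144200
  P(H|E) = 0.52624360 / 0.59144200 = 0.8898

Final posterior: 0.8898


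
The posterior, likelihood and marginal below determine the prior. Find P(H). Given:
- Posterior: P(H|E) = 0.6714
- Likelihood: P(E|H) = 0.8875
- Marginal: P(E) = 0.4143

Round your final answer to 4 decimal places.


From Bayes' theorem: P(H|E) = P(E|H) × P(H) / P(E)

Rearranging for P(H):
P(H) = P(H|E) × P(E) / P(E|H)
     = 0.6714 × 0.4143 / 0.8875
     = 0.27816102 / 0.8875
     = 0.3134


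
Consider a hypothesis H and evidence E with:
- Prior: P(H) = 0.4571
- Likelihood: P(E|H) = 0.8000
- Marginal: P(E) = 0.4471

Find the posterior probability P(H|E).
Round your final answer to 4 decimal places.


Using Bayes' theorem:

P(H|E) = P(E|H) × P(H) / P(E)
       = 0.8000 × 0.4571 / 0.4471
       = 0.36568000 / 0.4471
       = 0.8179

The evidence strengthens our belief in H.
Prior: 0.4571 → Posterior: 0.8179


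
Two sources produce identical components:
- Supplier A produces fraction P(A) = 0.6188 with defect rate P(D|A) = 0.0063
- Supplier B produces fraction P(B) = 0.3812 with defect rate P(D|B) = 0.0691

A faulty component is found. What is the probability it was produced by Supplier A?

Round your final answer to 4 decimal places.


Let A = from Supplier A, D = faulty

Given:
- P(A) = 0.6188, P(B) = 0.3812
- P(D|A) = 0.0063, P(D|B) = 0.0691

Step 1: Find P(D)
P(D) = P(D|A)P(A) + P(D|B)P(B)
     = 0.0063 × 0.6188 + 0.0691 × 0.3812
     = 0.00389844 + 0.02634092
     = 0.03023936

Step 2: Apply Bayes' theorem
P(A|D) = P(D|A)P(A) / P(D)
       = 0.00389844 / 0.03023936
       = 0.1289


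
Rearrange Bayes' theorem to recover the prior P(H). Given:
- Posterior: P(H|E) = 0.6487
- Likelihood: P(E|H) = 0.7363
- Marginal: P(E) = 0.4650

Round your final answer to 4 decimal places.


From Bayes' theorem: P(H|E) = P(E|H) × P(H) / P(E)

Rearranging for P(H):
P(H) = P(H|E) × P(E) / P(E|H)
     = 0.6487 × 0.4650 / 0.7363
     = 0.30164550 / 0.7363
     = 0.4097


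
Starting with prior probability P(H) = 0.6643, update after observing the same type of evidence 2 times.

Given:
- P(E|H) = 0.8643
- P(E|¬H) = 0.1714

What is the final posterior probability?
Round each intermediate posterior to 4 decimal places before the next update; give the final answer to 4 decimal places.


Sequential Bayesian updating:

Initial prior: P(H) = 0.6643

Update 1:
  P(E) = 0.8643 × 0.6643 + 0.1714 × 0.3357 = 0.57415449 + 0.05753898 = 0.63169347
  P(H|E) = 0.57415449 / 0.63169347 = 0.9089

Update 2:
  P(E) = 0.8643 × 0.9089 + 0.1714 × 0.0911 = 0.78556227 + 0.01561454 = 0.80117681
  P(H|E) = 0.78556227 / 0.80117681 = 0.9805

Final posterior: 0.9805


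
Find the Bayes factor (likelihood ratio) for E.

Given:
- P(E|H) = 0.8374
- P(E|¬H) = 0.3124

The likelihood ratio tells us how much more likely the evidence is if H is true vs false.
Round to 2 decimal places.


Likelihood Ratio (LR) = P(E|H) / P(E|¬H)

LR = 0.8374 / 0.3124
   = 2.68

The evidence is 2.68 times more likely if H is true than if H is false.
LR > 1, so observing E raises the odds in favor of H.


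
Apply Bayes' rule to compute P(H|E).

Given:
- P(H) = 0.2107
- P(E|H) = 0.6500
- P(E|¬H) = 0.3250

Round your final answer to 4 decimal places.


Bayes' theorem: P(H|E) = P(E|H) × P(H) / P(E)

Step 1: Calculate P(E) using law of total probability
P(E) = P(E|H)P(H) + P(E|¬H)P(¬H)
     = 0.6500 × 0.2107 + 0.3250 × 0.7893
     = 0.13695500 + 0.25652250
     = 0.39347750

Step 2: Apply Bayes' theorem
P(H|E) = P(E|H) × P(H) / P(E)
       = 0.13695500 / 0.39347750
       = 0.3481


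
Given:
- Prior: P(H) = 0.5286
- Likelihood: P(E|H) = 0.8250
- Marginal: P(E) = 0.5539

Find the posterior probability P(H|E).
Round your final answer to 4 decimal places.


Using Bayes' theorem:

P(H|E) = P(E|H) × P(H) / P(E)
       = 0.8250 × 0.5286 / 0.5539
       = 0.43609500 / 0.5539
       = 0.7873

The evidence strengthens our belief in H.
Prior: 0.5286 → Posterior: 0.7873


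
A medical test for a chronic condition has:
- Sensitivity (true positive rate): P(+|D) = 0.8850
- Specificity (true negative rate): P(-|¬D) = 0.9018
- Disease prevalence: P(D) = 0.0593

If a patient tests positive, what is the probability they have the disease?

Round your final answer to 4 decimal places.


Let D = has disease, + = positive test

Given:
- P(D) = 0.0593 (prevalence)
- P(+|D) = 0.8850 (sensitivity)
- P(-|¬D) = 0.9018 (specificity)
- P(+|¬D) = 0.0982 (false positive rate = 1 - specificity)

Step 1: Find P(+)
P(+) = P(+|D)P(D) + P(+|¬D)P(¬D)
     = 0.8850 × 0.0593 + 0.0982 × 0.9407
     = 0.05248050 + 0.09237674
     = 0.14485724

Step 2: Apply Bayes' theorem for P(D|+)
P(D|+) = P(+|D)P(D) / P(+)
       = 0.05248050 / 0.14485724
       = 0.3623


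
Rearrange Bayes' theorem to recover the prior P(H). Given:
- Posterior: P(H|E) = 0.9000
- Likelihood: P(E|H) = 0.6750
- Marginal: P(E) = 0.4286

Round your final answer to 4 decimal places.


From Bayes' theorem: P(H|E) = P(E|H) × P(H) / P(E)

Rearranging for P(H):
P(H) = P(H|E) × P(E) / P(E|H)
     = 0.9000 × 0.4286 / 0.6750
     = 0.38574000 / 0.6750
     = 0.5715


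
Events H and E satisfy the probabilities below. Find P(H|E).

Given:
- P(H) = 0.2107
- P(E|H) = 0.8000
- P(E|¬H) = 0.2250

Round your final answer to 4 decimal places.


Bayes' theorem: P(H|E) = P(E|H) × P(H) / P(E)

Step 1: Calculate P(E) using law of total probability
P(E) = P(E|H)P(H) + P(E|¬H)P(¬H)
     = 0.8000 × 0.2107 + 0.2250 × 0.7893
     = 0.16856000 + 0.17759250
     = 0.34615250

Step 2: Apply Bayes' theorem
P(H|E) = P(E|H) × P(H) / P(E)
       = 0.16856000 / 0.34615250
       = 0.4870


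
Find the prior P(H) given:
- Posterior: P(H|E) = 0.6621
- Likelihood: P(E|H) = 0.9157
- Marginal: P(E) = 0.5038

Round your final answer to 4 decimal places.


From Bayes' theorem: P(H|E) = P(E|H) × P(H) / P(E)

Rearranging for P(H):
P(H) = P(H|E) × P(E) / P(E|H)
     = 0.6621 × 0.5038 / 0.9157
     = 0.33356598 / 0.9157
     = 0.3643


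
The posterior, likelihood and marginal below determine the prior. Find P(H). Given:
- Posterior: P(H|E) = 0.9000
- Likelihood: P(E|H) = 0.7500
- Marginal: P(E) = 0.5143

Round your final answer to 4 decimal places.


From Bayes' theorem: P(H|E) = P(E|H) × P(H) / P(E)

Rearranging for P(H):
P(H) = P(H|E) × P(E) / P(E|H)
     = 0.9000 × 0.5143 / 0.7500
     = 0.46287000 / 0.7500
     = 0.6172
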